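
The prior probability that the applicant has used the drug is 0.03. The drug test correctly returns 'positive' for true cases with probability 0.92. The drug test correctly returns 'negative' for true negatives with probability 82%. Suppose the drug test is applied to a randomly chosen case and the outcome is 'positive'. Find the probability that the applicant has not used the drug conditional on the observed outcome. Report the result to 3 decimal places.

P(¬H | E) ≈ 0.864

Let H be the event that the applicant has used the drug. P(H) = 0.03, so P(¬H) = 0.97. With E the 'positive' result, P(E|H) = 0.92 and P(E|¬H) = 0.18.
P(E) = 0.92·0.03 + 0.18·0.97 = 0.027600 + 0.17460 = 0.20220.
By Bayes' theorem, P(H|E) = 0.027600 / 0.20220 = 0.136. Hence P(¬H|E) = 1 − 0.136 = 0.864.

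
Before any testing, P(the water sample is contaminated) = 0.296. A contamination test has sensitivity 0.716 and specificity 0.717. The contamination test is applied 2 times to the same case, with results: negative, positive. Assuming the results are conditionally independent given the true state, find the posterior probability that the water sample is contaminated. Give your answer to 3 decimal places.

Let H be the event that the water sample is contaminated; start with P(H) = 0.296. P('positive'|H) = 0.716, P('positive'|¬H) = 0.283.
Update on result 1 ('negative'): P(H) ← 0.284·0.2960 / (0.284·0.2960 + 0.717·0.7040) = 0.084064/0.58883 = 0.1428.
Update on result 2 ('positive'): P(H) ← 0.716·0.1428 / (0.716·0.1428 + 0.283·0.8572) = 0.10222/0.34482 = 0.2964.

Posterior P(H) ≈ 0.296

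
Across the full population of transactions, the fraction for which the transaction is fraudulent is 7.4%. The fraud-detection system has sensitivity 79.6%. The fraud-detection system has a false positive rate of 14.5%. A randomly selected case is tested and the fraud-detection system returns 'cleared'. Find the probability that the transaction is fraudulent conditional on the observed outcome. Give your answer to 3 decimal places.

Write H for 'the transaction is fraudulent'. Prior odds H:¬H = 0.074/0.926 = 0.079914. For the 'cleared' outcome, the likelihood ratio is 0.204/0.855 = 0.23860.
Posterior odds = 0.079914 × 0.23860 = 0.019067, so P(H|E) = 0.019067/(1+0.019067) = 0.019.

P(H | E) ≈ 0.019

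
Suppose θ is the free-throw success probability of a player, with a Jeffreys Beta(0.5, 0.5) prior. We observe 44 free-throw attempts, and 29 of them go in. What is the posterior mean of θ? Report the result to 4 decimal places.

Posterior mean ≈ 0.6556

Observing 29 successes and 15 failures updates Beta(0.5, 0.5) by adding the success and failure counts to the two shape parameters: α = 0.5+29 = 29.5, β = 0.5+15 = 15.5.
E[θ | data] = 29.5/(29.5+15.5) = 0.6556.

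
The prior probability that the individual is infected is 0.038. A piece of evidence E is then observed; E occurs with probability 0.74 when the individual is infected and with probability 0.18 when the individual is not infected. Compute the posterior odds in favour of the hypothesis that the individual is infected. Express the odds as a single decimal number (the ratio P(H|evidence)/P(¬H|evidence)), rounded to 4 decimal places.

Posterior odds ≈ 0.1624

Prior odds = 0.038/(1−0.038) = 0.039501. In log-odds, ln(0.039501) = -3.2314.
Add log likelihood ratio: ln(4.1111) = 1.4137.
Posterior log-odds = -1.8177, so posterior odds = exp(-1.8177) = 0.16239.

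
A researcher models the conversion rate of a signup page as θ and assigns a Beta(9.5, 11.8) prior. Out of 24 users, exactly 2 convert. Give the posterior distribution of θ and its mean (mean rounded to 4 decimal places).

Posterior: Beta(11.5, 33.8); mean ≈ 0.2539

The binomial likelihood is conjugate to the Beta prior: with 2 successes and 22 failures, the posterior is Beta(9.5+2, 11.8+22) = Beta(11.5, 33.8).
E[θ | data] = 11.5/(11.5+33.8) = 0.2539.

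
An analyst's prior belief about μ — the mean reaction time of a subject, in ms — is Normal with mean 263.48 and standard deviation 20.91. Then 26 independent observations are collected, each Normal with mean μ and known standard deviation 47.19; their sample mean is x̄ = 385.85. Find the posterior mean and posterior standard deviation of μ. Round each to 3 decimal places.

Prior precision 1/τ₀² = 1/20.91² = 0.00228714; data precision n/σ² = 26/47.19² = 0.0116754.
Posterior precision = 0.00228714 + 0.0116754 = 0.0139626, giving posterior SD = 1/√0.0139626 = 8.463.
Posterior mean = (0.00228714·263.48 + 0.0116754·385.85) / 0.0139626 = 365.805.

Posterior mean ≈ 365.805; posterior SD ≈ 8.463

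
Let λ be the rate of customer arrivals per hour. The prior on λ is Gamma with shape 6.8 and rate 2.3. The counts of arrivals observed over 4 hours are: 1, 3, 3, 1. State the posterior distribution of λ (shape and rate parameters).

Posterior: Gamma(shape=14.8, rate=6.3)

The Poisson likelihood adds the total count to the shape and the number of exposure periods to the rate. Here ∑xᵢ = 8 and n = 4, so shape 6.8→14.8 and rate 2.3→6.3.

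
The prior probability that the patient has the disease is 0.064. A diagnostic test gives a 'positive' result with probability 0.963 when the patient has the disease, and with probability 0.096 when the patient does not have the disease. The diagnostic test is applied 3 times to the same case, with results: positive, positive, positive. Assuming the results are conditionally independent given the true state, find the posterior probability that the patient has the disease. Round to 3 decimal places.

Posterior P(H) ≈ 0.986

With H the event that the patient has the disease, the joint likelihood of the observed sequence is P(data|H) = 0.963·0.963·0.963 = 0.89306 and P(data|¬H) = 0.096·0.096·0.096 = 0.00088474.
Bayes: P(H|data) = 0.064·0.89306 / (0.064·0.89306 + 0.936·0.00088474) = 0.057156/0.057984 = 0.9857.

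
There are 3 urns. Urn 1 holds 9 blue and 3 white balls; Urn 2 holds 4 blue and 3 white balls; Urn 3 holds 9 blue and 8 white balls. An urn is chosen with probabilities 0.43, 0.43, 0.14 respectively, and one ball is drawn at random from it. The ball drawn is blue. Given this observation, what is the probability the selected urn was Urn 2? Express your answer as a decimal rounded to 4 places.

P(blue|Urn 1) = 0.75; P(blue|Urn 2) = 0.5714; P(blue|Urn 3) = 0.5294.
Prior × likelihood for each source: 0.43·0.75=0.3225, 0.43·0.5714=0.2457, 0.14·0.5294=0.07412. Summing gives P(blue) = 0.64233.
P(Urn 2 | blue) = 0.2457 / 0.64233 = 0.3825.

Posterior probability ≈ 0.3825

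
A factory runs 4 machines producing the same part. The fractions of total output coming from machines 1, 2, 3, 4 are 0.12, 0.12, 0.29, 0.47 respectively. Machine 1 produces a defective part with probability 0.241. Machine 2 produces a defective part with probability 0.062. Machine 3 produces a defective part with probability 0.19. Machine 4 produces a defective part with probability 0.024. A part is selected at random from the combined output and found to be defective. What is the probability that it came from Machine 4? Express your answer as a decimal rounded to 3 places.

Tabulate prior·likelihood by source: [1] prior 0.12, lik 0.241, product 0.02892; [2] prior 0.12, lik 0.062, product 0.007440; [3] prior 0.29, lik 0.19, product 0.05510; [4] prior 0.47, lik 0.024, product 0.01128.
Normalizing constant = 0.10274; the posterior for Machine 4 is its product over the sum, 0.01128/0.10274 = 0.110.

Posterior probability ≈ 0.110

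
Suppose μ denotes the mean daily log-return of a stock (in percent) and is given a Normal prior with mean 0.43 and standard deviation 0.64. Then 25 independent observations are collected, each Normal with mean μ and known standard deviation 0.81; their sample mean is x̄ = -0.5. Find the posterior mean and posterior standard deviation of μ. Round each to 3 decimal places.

With known σ, the Normal prior is conjugate. Weight on the data is w = (n/σ²)/(n/σ² + 1/τ₀²) = 38.1039/(38.1039+2.44141) = 0.93979.
Posterior mean = w·x̄ + (1−w)·μ₀ = 0.93979·-0.5 + 0.060214·0.43 = -0.444. Posterior variance = 1/(38.1039+2.44141) = 0.0246637, so SD = 0.157.

Posterior mean ≈ -0.444; posterior SD ≈ 0.157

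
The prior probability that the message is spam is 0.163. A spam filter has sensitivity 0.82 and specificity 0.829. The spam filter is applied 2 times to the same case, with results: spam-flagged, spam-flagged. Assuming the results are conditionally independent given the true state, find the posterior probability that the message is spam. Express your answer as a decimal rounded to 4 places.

Let H be the event that the message is spam; start with P(H) = 0.163. P('spam-flagged'|H) = 0.82, P('spam-flagged'|¬H) = 0.171.
Update on result 1 ('spam-flagged'): P(H) ← 0.82·0.1630 / (0.82·0.1630 + 0.171·0.8370) = 0.13366/0.27679 = 0.4829.
Update on result 2 ('spam-flagged'): P(H) ← 0.82·0.4829 / (0.82·0.4829 + 0.171·0.5171) = 0.39598/0.48440 = 0.8175.

Posterior P(H) ≈ 0.8175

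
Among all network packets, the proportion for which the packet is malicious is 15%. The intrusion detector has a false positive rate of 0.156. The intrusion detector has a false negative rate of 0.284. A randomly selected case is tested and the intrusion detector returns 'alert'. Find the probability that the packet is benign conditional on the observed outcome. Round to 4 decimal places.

P(¬H | E) ≈ 0.5525

Let H be the event that the packet is malicious. P(H) = 0.15, so P(¬H) = 0.85. With E the 'alert' result, P(E|H) = 0.716 and P(E|¬H) = 0.156.
P(E) = 0.716·0.15 + 0.156·0.85 = 0.10740 + 0.13260 = 0.24000.
By Bayes' theorem, P(H|E) = 0.10740 / 0.24000 = 0.4475. Hence P(¬H|E) = 1 − 0.4475 = 0.5525.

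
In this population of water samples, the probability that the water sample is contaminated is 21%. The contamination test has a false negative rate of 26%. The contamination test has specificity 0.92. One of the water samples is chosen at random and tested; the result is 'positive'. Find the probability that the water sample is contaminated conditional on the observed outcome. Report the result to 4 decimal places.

Write H for 'the water sample is contaminated'. Prior odds H:¬H = 0.21/0.79 = 0.26582. For the 'positive' outcome, the likelihood ratio is 0.74/0.08 = 9.2500.
Posterior odds = 0.26582 × 9.2500 = 2.4589, so P(H|E) = 2.4589/(1+2.4589) = 0.7109.

P(H | E) ≈ 0.7109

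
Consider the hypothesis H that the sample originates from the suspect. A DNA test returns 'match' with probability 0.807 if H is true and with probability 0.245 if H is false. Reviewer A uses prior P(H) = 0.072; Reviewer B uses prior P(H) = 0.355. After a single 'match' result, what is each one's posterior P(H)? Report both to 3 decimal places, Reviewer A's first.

Reviewer A: 0.204; Reviewer B: 0.644

P('+'|H) = 0.807, P('+'|¬H) = 0.245.
Reviewer A: numerator 0.807·0.072 = 0.058104; evidence = 0.058104+0.245·0.928 = 0.28546; posterior = 0.204.
Reviewer B: numerator 0.807·0.355 = 0.28648; evidence = 0.28648+0.245·0.645 = 0.44451; posterior = 0.644.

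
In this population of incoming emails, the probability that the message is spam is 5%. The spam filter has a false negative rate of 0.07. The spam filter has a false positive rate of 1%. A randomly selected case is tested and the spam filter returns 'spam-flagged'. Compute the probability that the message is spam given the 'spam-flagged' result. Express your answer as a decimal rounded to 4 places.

P(H | E) ≈ 0.8304

Write H for 'the message is spam'. Prior odds H:¬H = 0.05/0.95 = 0.052632. For the 'spam-flagged' outcome, the likelihood ratio is 0.93/0.01 = 93.000.
Posterior odds = 0.052632 × 93.000 = 4.8947, so P(H|E) = 4.8947/(1+4.8947) = 0.8304.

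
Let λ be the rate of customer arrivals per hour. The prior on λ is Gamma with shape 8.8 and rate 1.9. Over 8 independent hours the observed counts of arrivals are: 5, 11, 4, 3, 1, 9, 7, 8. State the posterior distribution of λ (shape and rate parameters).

Total count ∑xᵢ = 48 over n = 8 hours.
Gamma is conjugate to the Poisson likelihood: posterior is Gamma(shape = 8.8+48 = 56.8, rate = 1.9+8 = 9.9).

Posterior: Gamma(shape=56.8, rate=9.9)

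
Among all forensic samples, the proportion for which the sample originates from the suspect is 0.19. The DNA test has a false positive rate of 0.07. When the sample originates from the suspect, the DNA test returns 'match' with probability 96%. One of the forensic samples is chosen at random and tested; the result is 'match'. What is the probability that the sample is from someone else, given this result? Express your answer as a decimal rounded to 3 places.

P(¬H | E) ≈ 0.237

Write H for 'the sample originates from the suspect'. Prior odds H:¬H = 0.19/0.81 = 0.23457. For the 'match' outcome, the likelihood ratio is 0.96/0.07 = 13.714.
Posterior odds = 0.23457 × 13.714 = 3.2169, so P(H|E) = 3.2169/(1+3.2169) = 0.763. Then P(¬H|E) = 1 − 0.763 = 0.237.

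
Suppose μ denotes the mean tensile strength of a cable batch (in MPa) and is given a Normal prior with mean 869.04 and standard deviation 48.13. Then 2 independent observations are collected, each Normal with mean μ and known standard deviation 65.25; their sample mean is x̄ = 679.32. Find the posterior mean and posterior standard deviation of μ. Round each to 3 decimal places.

Posterior mean ≈ 770.174; posterior SD ≈ 33.307

With known σ, the Normal prior is conjugate. Weight on the data is w = (n/σ²)/(n/σ² + 1/τ₀²) = 0.00046975/(0.00046975+0.00043169) = 0.52111.
Posterior mean = w·x̄ + (1−w)·μ₀ = 0.52111·679.32 + 0.47889·869.04 = 770.174. Posterior variance = 1/(0.00046975+0.00043169) = 1109.34, so SD = 33.307.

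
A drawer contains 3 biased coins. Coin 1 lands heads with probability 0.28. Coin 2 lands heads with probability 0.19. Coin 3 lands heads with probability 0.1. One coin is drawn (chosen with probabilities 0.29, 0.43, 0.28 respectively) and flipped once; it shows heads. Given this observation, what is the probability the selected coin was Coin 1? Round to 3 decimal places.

Tabulate prior·likelihood by source: [1] prior 0.29, lik 0.28, product 0.08120; [2] prior 0.43, lik 0.19, product 0.08170; [3] prior 0.28, lik 0.1, product 0.02800.
Normalizing constant = 0.19090; the posterior for Coin 1 is its product over the sum, 0.08120/0.19090 = 0.425.

Posterior probability ≈ 0.425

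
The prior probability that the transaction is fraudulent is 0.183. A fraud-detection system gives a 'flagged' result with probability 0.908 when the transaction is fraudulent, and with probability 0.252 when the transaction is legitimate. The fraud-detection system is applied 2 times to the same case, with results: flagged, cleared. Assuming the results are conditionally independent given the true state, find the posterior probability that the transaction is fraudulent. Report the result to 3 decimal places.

Posterior P(H) ≈ 0.090

With H the event that the transaction is fraudulent, the joint likelihood of the observed sequence is P(data|H) = 0.908·0.092 = 0.083536 and P(data|¬H) = 0.252·0.748 = 0.18850.
Bayes: P(H|data) = 0.183·0.083536 / (0.183·0.083536 + 0.817·0.18850) = 0.015287/0.16929 = 0.0903.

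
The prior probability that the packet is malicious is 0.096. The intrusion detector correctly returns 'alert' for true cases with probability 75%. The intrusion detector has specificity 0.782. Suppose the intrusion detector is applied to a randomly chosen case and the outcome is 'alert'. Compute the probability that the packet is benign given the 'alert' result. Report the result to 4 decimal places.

Let H be the event that the packet is malicious. P(H) = 0.096, so P(¬H) = 0.904. With E the 'alert' result, P(E|H) = 0.75 and P(E|¬H) = 0.218.
P(E) = 0.75·0.096 + 0.218·0.904 = 0.072000 + 0.19707 = 0.26907.
By Bayes' theorem, P(H|E) = 0.072000 / 0.26907 = 0.2676. Hence P(¬H|E) = 1 − 0.2676 = 0.7324.

P(¬H | E) ≈ 0.7324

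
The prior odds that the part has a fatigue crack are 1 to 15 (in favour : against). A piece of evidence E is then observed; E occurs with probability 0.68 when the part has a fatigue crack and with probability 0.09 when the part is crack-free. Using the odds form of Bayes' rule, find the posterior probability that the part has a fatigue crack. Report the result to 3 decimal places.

Prior odds = 1/15 = 0.066667. In log-odds, ln(0.066667) = -2.7081.
Add log likelihood ratio: ln(7.5556) = 2.0223.
Posterior log-odds = -0.68577, so posterior odds = exp(-0.68577) = 0.50370. Converting, P(H|E) = 0.50370/1.5037 = 0.335.

Posterior probability ≈ 0.335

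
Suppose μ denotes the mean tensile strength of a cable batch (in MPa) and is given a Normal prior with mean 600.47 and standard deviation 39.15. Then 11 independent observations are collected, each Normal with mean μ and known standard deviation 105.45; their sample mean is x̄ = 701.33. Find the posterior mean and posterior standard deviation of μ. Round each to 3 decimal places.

Posterior mean ≈ 661.246; posterior SD ≈ 24.681

With known σ, the Normal prior is conjugate. Weight on the data is w = (n/σ²)/(n/σ² + 1/τ₀²) = 0.00098924/(0.00098924+0.00065243) = 0.60258.
Posterior mean = w·x̄ + (1−w)·μ₀ = 0.60258·701.33 + 0.39742·600.47 = 661.246. Posterior variance = 1/(0.00098924+0.00065243) = 609.136, so SD = 24.681.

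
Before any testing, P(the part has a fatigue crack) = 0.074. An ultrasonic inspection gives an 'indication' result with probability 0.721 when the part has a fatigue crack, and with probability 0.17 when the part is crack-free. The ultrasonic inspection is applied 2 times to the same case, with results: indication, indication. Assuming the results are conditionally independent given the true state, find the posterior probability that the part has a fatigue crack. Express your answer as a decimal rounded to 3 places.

Posterior P(H) ≈ 0.590

Let H be the event that the part has a fatigue crack; start with P(H) = 0.074. P('indication'|H) = 0.721, P('indication'|¬H) = 0.17.
Update on result 1 ('indication'): P(H) ← 0.721·0.0740 / (0.721·0.0740 + 0.17·0.9260) = 0.053354/0.21077 = 0.2531.
Update on result 2 ('indication'): P(H) ← 0.721·0.2531 / (0.721·0.2531 + 0.17·0.7469) = 0.18251/0.30948 = 0.5897.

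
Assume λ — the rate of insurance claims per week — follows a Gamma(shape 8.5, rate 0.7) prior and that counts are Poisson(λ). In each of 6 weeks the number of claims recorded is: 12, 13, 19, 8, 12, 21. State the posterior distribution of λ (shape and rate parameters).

Posterior: Gamma(shape=93.5, rate=6.7)

The Poisson likelihood adds the total count to the shape and the number of exposure periods to the rate. Here ∑xᵢ = 85 and n = 6, so shape 8.5→93.5 and rate 0.7→6.7.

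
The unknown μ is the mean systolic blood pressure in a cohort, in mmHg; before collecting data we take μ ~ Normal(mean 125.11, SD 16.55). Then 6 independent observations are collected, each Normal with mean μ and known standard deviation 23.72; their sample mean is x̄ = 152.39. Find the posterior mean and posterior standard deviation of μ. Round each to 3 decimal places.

Posterior mean ≈ 145.432; posterior SD ≈ 8.358

With known σ, the Normal prior is conjugate. Weight on the data is w = (n/σ²)/(n/σ² + 1/τ₀²) = 0.0106640/(0.0106640+0.00365093) = 0.74496.
Posterior mean = w·x̄ + (1−w)·μ₀ = 0.74496·152.39 + 0.25504·125.11 = 145.432. Posterior variance = 1/(0.0106640+0.00365093) = 69.8569, so SD = 8.358.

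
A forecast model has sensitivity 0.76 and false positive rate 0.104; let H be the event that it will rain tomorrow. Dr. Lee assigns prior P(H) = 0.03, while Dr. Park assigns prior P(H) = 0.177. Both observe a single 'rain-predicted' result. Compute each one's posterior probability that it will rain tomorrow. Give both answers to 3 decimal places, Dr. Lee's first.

P('+'|H) = 0.76, P('+'|¬H) = 0.104.
Dr. Lee: numerator 0.76·0.03 = 0.022800; evidence = 0.022800+0.104·0.97 = 0.12368; posterior = 0.184.
Dr. Park: numerator 0.76·0.177 = 0.13452; evidence = 0.13452+0.104·0.823 = 0.22011; posterior = 0.611.

Dr. Lee: 0.184; Dr. Park: 0.611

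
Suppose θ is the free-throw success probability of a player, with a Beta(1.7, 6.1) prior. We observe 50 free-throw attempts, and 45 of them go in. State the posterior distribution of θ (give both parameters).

Posterior: Beta(46.7, 11.1)

Observing 45 successes and 5 failures updates Beta(1.7, 6.1) by adding the success and failure counts to the two shape parameters: α = 1.7+45 = 46.7, β = 6.1+5 = 11.1.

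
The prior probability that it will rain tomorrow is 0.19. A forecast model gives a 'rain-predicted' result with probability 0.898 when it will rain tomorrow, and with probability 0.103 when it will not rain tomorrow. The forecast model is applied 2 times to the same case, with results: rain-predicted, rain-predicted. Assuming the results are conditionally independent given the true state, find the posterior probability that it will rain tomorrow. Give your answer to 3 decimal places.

Posterior P(H) ≈ 0.947

Let H be the event that it will rain tomorrow; start with P(H) = 0.19. P('rain-predicted'|H) = 0.898, P('rain-predicted'|¬H) = 0.103.
Update on result 1 ('rain-predicted'): P(H) ← 0.898·0.1900 / (0.898·0.1900 + 0.103·0.8100) = 0.17062/0.25405 = 0.6716.
Update on result 2 ('rain-predicted'): P(H) ← 0.898·0.6716 / (0.898·0.6716 + 0.103·0.3284) = 0.60310/0.63692 = 0.9469.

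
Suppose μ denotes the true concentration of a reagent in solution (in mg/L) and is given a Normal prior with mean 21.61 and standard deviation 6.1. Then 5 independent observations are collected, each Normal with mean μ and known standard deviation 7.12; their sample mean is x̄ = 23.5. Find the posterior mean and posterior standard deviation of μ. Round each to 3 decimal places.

Posterior mean ≈ 23.095; posterior SD ≈ 2.823

Prior precision 1/τ₀² = 1/6.1² = 0.0268745; data precision n/σ² = 5/7.12² = 0.0986302.
Posterior precision = 0.0268745 + 0.0986302 = 0.125505, giving posterior SD = 1/√0.125505 = 2.823.
Posterior mean = (0.0268745·21.61 + 0.0986302·23.5) / 0.125505 = 23.095.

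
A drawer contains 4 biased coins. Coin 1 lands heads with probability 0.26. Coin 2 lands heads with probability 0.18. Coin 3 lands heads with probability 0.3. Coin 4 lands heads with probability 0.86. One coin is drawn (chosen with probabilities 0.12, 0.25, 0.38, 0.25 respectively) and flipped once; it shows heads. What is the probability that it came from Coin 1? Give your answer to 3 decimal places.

P(heads|C1) = 0.26; P(heads|C2) = 0.18; P(heads|C3) = 0.3; P(heads|C4) = 0.86.
Prior × likelihood for each source: 0.12·0.26=0.03120, 0.25·0.18=0.04500, 0.38·0.3=0.1140, 0.25·0.86=0.2150. Summing gives P(heads) = 0.40520.
P(Coin 1 | heads) = 0.03120 / 0.40520 = 0.077.

Posterior probability ≈ 0.077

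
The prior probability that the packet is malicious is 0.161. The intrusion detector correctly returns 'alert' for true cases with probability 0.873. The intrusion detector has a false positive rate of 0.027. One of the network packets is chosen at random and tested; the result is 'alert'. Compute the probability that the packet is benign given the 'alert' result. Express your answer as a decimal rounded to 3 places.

Let H be the event that the packet is malicious. P(H) = 0.161, so P(¬H) = 0.839. With E the 'alert' result, P(E|H) = 0.873 and P(E|¬H) = 0.027.
P(E) = 0.873·0.161 + 0.027·0.839 = 0.14055 + 0.022653 = 0.16321.
By Bayes' theorem, P(H|E) = 0.14055 / 0.16321 = 0.861. Hence P(¬H|E) = 1 − 0.861 = 0.139.

P(¬H | E) ≈ 0.139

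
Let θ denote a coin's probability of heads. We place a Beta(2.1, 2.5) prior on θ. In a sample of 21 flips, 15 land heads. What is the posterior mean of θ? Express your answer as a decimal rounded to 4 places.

Posterior mean ≈ 0.6680

The binomial likelihood is conjugate to the Beta prior: with 15 successes and 6 failures, the posterior is Beta(2.1+15, 2.5+6) = Beta(17.1, 8.5).
E[θ | data] = 17.1/(17.1+8.5) = 0.6680.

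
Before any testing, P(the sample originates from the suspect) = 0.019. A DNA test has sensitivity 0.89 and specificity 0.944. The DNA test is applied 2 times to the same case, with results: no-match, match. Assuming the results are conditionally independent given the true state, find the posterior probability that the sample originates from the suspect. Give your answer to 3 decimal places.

Let H be the event that the sample originates from the suspect; start with P(H) = 0.019. P('match'|H) = 0.89, P('match'|¬H) = 0.056.
Update on result 1 ('no-match'): P(H) ← 0.11·0.0190 / (0.11·0.0190 + 0.944·0.9810) = 0.0020900/0.92815 = 0.0023.
Update on result 2 ('match'): P(H) ← 0.89·0.0023 / (0.89·0.0023 + 0.056·0.9977) = 0.0020041/0.057878 = 0.0346.

Posterior P(H) ≈ 0.035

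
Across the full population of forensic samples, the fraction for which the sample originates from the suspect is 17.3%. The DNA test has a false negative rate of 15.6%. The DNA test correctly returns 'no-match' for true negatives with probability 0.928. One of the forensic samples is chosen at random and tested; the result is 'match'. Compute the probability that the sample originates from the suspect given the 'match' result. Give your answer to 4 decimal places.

P(H | E) ≈ 0.7103

Let H be the event that the sample originates from the suspect. P(H) = 0.173, so P(¬H) = 0.827. With E the 'match' result, P(E|H) = 0.844 and P(E|¬H) = 0.072.
P(E) = 0.844·0.173 + 0.072·0.827 = 0.14601 + 0.059544 = 0.20556.
By Bayes' theorem, P(H|E) = 0.14601 / 0.20556 = 0.7103.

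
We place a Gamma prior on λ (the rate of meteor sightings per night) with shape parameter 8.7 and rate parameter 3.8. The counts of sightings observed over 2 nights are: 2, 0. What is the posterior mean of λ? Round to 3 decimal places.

The Poisson likelihood adds the total count to the shape and the number of exposure periods to the rate. Here ∑xᵢ = 2 and n = 2, so shape 8.7→10.7 and rate 3.8→5.8.
E[λ | data] = 10.7/5.8 = 1.845.

Posterior mean ≈ 1.845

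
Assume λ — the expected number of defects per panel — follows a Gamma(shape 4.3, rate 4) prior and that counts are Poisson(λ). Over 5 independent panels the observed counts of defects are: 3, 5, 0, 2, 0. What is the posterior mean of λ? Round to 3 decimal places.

Total count ∑xᵢ = 10 over n = 5 panels.
Gamma is conjugate to the Poisson likelihood: posterior is Gamma(shape = 4.3+10 = 14.3, rate = 4+5 = 9).
Posterior mean = shape/rate = 14.3/9 = 1.589.

Posterior mean ≈ 1.589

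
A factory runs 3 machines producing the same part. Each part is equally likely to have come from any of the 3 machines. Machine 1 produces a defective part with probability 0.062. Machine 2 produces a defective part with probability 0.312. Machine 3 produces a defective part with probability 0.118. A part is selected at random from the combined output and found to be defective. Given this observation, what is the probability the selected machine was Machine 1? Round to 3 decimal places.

Tabulate prior·likelihood by source: [1] prior 0.333333, lik 0.062, product 0.02067; [2] prior 0.333333, lik 0.312, product 0.1040; [3] prior 0.333333, lik 0.118, product 0.03933.
Normalizing constant = 0.16400; the posterior for Machine 1 is its product over the sum, 0.02067/0.16400 = 0.126.

Posterior probability ≈ 0.126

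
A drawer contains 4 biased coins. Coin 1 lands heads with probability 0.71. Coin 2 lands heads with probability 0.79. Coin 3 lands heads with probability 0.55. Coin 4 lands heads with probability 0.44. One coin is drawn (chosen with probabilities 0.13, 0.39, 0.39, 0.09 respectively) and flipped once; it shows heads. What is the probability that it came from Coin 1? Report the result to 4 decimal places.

Posterior probability ≈ 0.1410

Tabulate prior·likelihood by source: [1] prior 0.13, lik 0.71, product 0.09230; [2] prior 0.39, lik 0.79, product 0.3081; [3] prior 0.39, lik 0.55, product 0.2145; [4] prior 0.09, lik 0.44, product 0.03960.
Normalizing constant = 0.65450; the posterior for Coin 1 is its product over the sum, 0.09230/0.65450 = 0.1410.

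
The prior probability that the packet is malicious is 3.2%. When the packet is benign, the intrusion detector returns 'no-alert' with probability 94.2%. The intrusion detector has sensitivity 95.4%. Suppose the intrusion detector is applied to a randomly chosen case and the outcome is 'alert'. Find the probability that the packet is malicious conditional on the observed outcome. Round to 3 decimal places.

Write H for 'the packet is malicious'. Prior odds H:¬H = 0.032/0.968 = 0.033058. For the 'alert' outcome, the likelihood ratio is 0.954/0.058 = 16.448.
Posterior odds = 0.033058 × 16.448 = 0.54374, so P(H|E) = 0.54374/(1+0.54374) = 0.352.

P(H | E) ≈ 0.352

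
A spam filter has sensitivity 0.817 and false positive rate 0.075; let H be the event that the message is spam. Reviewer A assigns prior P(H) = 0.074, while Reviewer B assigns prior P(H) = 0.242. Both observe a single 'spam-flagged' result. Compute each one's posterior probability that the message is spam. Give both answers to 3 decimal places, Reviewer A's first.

Reviewer A: 0.465; Reviewer B: 0.777

P('+'|H) = 0.817, P('+'|¬H) = 0.075.
Reviewer A: numerator 0.817·0.074 = 0.060458; evidence = 0.060458+0.075·0.926 = 0.12991; posterior = 0.465.
Reviewer B: numerator 0.817·0.242 = 0.19771; evidence = 0.19771+0.075·0.758 = 0.25456; posterior = 0.777.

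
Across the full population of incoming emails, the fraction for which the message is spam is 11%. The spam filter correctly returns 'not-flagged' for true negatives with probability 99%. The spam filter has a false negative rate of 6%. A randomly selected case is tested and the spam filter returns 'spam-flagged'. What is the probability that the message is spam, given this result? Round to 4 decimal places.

P(H | E) ≈ 0.9207

Let H be the event that the message is spam. P(H) = 0.11, so P(¬H) = 0.89. With E the 'spam-flagged' result, P(E|H) = 0.94 and P(E|¬H) = 0.01.
P(E) = 0.94·0.11 + 0.01·0.89 = 0.10340 + 0.0089000 = 0.11230.
By Bayes' theorem, P(H|E) = 0.10340 / 0.11230 = 0.9207.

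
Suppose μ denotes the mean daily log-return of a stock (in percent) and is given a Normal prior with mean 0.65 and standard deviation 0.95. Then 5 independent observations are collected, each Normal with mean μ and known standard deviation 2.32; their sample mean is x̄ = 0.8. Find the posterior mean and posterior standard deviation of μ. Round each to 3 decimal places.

With known σ, the Normal prior is conjugate. Weight on the data is w = (n/σ²)/(n/σ² + 1/τ₀²) = 0.928954/(0.928954+1.10803) = 0.45604.
Posterior mean = w·x̄ + (1−w)·μ₀ = 0.45604·0.8 + 0.54396·0.65 = 0.718. Posterior variance = 1/(0.928954+1.10803) = 0.490921, so SD = 0.701.

Posterior mean ≈ 0.718; posterior SD ≈ 0.701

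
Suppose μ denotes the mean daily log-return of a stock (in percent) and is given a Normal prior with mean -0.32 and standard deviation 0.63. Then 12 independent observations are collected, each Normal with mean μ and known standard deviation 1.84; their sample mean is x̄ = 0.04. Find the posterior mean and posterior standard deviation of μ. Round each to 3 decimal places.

With known σ, the Normal prior is conjugate. Weight on the data is w = (n/σ²)/(n/σ² + 1/τ₀²) = 3.54442/(3.54442+2.51953) = 0.58451.
Posterior mean = w·x̄ + (1−w)·μ₀ = 0.58451·0.04 + 0.41549·-0.32 = -0.110. Posterior variance = 1/(3.54442+2.51953) = 0.164909, so SD = 0.406.

Posterior mean ≈ -0.110; posterior SD ≈ 0.406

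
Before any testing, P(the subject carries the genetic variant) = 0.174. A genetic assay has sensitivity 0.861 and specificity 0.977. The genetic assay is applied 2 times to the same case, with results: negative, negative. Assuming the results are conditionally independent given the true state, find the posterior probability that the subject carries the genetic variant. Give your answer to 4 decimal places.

Let H be the event that the subject carries the genetic variant; start with P(H) = 0.174. P('positive'|H) = 0.861, P('positive'|¬H) = 0.023.
Update on result 1 ('negative'): P(H) ← 0.139·0.1740 / (0.139·0.1740 + 0.977·0.8260) = 0.024186/0.83119 = 0.0291.
Update on result 2 ('negative'): P(H) ← 0.139·0.0291 / (0.139·0.0291 + 0.977·0.9709) = 0.0040446/0.95262 = 0.0042.

Posterior P(H) ≈ 0.0042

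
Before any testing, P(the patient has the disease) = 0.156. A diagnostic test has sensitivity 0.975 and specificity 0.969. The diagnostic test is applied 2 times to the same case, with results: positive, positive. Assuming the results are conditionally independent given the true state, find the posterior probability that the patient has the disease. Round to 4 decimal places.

Let H be the event that the patient has the disease; start with P(H) = 0.156. P('positive'|H) = 0.975, P('positive'|¬H) = 0.031.
Update on result 1 ('positive'): P(H) ← 0.975·0.1560 / (0.975·0.1560 + 0.031·0.8440) = 0.15210/0.17826 = 0.8532.
Update on result 2 ('positive'): P(H) ← 0.975·0.8532 / (0.975·0.8532 + 0.031·0.1468) = 0.83190/0.83645 = 0.9946.

Posterior P(H) ≈ 0.9946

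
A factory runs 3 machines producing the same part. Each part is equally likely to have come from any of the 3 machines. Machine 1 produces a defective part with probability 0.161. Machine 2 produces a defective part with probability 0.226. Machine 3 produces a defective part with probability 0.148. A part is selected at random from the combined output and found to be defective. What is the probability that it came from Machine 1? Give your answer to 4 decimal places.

Posterior probability ≈ 0.3009

P(defective|M1) = 0.161; P(defective|M2) = 0.226; P(defective|M3) = 0.148.
Prior × likelihood for each source: 0.333333·0.161=0.05367, 0.333333·0.226=0.07533, 0.333333·0.148=0.04933. Summing gives P(defective) = 0.17833.
P(Machine 1 | defective) = 0.05367 / 0.17833 = 0.3009.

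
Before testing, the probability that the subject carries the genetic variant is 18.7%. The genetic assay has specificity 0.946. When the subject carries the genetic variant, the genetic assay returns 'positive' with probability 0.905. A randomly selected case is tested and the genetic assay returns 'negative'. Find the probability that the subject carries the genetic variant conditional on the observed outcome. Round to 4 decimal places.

P(H | E) ≈ 0.0226

Write H for 'the subject carries the genetic variant'. Prior odds H:¬H = 0.187/0.813 = 0.23001. For the 'negative' outcome, the likelihood ratio is 0.095/0.946 = 0.10042.
Posterior odds = 0.23001 × 0.10042 = 0.023098, so P(H|E) = 0.023098/(1+0.023098) = 0.0226.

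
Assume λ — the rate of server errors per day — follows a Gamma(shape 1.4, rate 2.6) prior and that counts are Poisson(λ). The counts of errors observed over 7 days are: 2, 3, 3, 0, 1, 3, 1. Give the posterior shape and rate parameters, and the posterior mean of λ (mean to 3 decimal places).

Total count ∑xᵢ = 13 over n = 7 days.
Gamma is conjugate to the Poisson likelihood: posterior is Gamma(shape = 1.4+13 = 14.4, rate = 2.6+7 = 9.6).
Posterior mean = shape/rate = 14.4/9.6 = 1.500.

Posterior: Gamma(shape=14.4, rate=9.6); mean ≈ 1.500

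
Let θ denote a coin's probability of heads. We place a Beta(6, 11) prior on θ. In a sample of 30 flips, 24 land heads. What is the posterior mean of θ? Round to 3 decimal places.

The binomial likelihood is conjugate to the Beta prior: with 24 successes and 6 failures, the posterior is Beta(6+24, 11+6) = Beta(30, 17).
E[θ | data] = 30/(30+17) = 0.638.

Posterior mean ≈ 0.638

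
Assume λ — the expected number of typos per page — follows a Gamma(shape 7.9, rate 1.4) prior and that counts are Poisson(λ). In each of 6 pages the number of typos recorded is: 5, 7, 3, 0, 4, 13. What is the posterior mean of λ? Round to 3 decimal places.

Posterior mean ≈ 5.392

The Poisson likelihood adds the total count to the shape and the number of exposure periods to the rate. Here ∑xᵢ = 32 and n = 6, so shape 7.9→39.9 and rate 1.4→7.4.
E[λ | data] = 39.9/7.4 = 5.392.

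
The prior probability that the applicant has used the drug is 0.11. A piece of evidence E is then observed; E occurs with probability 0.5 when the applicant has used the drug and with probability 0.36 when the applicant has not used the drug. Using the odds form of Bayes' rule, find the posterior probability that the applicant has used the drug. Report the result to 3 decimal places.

Prior odds = 0.11/(1−0.11) = 0.12360.
Likelihood ratio for E = 0.5/0.36 = 1.3889.
Posterior odds = prior odds × LR = 0.17166.
Posterior probability = odds/(1+odds) = 0.17166/1.1717 = 0.147.

Posterior probability ≈ 0.147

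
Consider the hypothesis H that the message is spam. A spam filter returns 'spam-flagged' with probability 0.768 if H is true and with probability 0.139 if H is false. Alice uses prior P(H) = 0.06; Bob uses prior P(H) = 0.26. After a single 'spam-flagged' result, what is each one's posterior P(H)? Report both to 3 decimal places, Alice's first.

Alice: 0.261; Bob: 0.660

The likelihood ratio for a 'spam-flagged' result is 0.768/0.139 = 5.5252.
Alice: prior odds 0.06/0.94 = 0.063830; posterior odds 0.35267; posterior probability 0.261.
Bob: prior odds 0.26/0.74 = 0.35135; posterior odds 1.9413; posterior probability 0.660.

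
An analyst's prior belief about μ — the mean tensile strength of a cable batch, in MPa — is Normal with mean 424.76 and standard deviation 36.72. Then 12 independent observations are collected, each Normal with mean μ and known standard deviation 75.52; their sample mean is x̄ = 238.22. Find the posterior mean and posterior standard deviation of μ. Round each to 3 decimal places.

Posterior mean ≈ 286.836; posterior SD ≈ 18.746

With known σ, the Normal prior is conjugate. Weight on the data is w = (n/σ²)/(n/σ² + 1/τ₀²) = 0.00210406/(0.00210406+0.00074164) = 0.73938.
Posterior mean = w·x̄ + (1−w)·μ₀ = 0.73938·238.22 + 0.26062·424.76 = 286.836. Posterior variance = 1/(0.00210406+0.00074164) = 351.408, so SD = 18.746.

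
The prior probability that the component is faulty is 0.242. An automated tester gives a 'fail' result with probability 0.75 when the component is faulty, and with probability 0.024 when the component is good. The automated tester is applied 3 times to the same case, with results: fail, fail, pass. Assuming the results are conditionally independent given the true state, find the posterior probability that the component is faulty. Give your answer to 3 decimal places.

Let H be the event that the component is faulty; start with P(H) = 0.242. P('fail'|H) = 0.75, P('fail'|¬H) = 0.024.
Update on result 1 ('fail'): P(H) ← 0.75·0.2420 / (0.75·0.2420 + 0.024·0.7580) = 0.18150/0.19969 = 0.9089.
Update on result 2 ('fail'): P(H) ← 0.75·0.9089 / (0.75·0.9089 + 0.024·0.0911) = 0.68167/0.68386 = 0.9968.
Update on result 3 ('pass'): P(H) ← 0.25·0.9968 / (0.25·0.9968 + 0.976·0.0032) = 0.24920/0.25232 = 0.9876.

Posterior P(H) ≈ 0.988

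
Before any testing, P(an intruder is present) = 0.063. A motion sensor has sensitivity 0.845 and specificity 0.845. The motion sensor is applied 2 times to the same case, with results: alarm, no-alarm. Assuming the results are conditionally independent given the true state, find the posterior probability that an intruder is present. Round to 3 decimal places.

Posterior P(H) ≈ 0.063

With H the event that an intruder is present, the joint likelihood of the observed sequence is P(data|H) = 0.845·0.155 = 0.13098 and P(data|¬H) = 0.155·0.845 = 0.13098.
Bayes: P(H|data) = 0.063·0.13098 / (0.063·0.13098 + 0.937·0.13098) = 0.0082514/0.13098 = 0.0630.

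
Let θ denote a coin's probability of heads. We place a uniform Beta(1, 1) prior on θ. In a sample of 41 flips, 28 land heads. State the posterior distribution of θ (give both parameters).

The binomial likelihood is conjugate to the Beta prior: with 28 successes and 13 failures, the posterior is Beta(1+28, 1+13) = Beta(29, 14).

Posterior: Beta(29, 14)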